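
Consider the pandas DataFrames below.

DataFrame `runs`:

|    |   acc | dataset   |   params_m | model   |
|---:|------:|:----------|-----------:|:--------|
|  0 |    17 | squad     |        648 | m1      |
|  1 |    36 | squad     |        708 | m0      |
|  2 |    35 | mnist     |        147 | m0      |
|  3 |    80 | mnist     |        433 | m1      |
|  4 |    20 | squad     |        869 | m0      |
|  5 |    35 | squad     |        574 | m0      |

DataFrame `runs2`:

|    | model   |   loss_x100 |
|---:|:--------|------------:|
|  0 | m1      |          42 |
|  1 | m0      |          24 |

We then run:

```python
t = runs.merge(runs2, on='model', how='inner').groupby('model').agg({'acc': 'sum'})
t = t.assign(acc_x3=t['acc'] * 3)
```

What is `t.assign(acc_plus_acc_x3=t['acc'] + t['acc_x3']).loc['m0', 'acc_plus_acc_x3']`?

504

merge on 'model' (how='inner') → 6 rows:
   acc dataset  params_m model  loss_x100
0   17   squad       648    m1         42
1   36   squad       708    m0         24
2   35   mnist       147    m0         24
3   80   mnist       433    m1         42
4   20   squad       869    m0         24
5   35   squad       574    m0         24
group by model, sum of acc:
       acc
model     
m0     126
m1      97
add column acc_x3 = t['acc'] * 3:
       acc  acc_x3
model             
m0     126     378
m1      97     291
add column acc_plus_acc_x3 = t['acc'] + t['acc_x3']:
       acc  acc_x3  acc_plus_acc_x3
model                              
m0     126     378              504
m1      97     291              388
value at row 'm0', column 'acc_plus_acc_x3' → 504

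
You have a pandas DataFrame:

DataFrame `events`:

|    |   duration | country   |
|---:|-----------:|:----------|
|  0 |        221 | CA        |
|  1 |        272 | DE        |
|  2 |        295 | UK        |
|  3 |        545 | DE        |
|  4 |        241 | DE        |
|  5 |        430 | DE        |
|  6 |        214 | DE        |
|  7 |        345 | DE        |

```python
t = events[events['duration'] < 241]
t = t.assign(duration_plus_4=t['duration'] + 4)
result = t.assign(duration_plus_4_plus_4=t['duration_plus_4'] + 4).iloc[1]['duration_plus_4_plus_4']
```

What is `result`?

filter rows where duration < 241:
   duration country
0       221      CA
6       214      DE
add column duration_plus_4 = t['duration'] + 4:
   duration country  duration_plus_4
0       221      CA              225
6       214      DE              218
add column duration_plus_4_plus_4 = t['duration_plus_4'] + 4:
   duration country  duration_plus_4  duration_plus_4_plus_4
0       221      CA              225                     229
6       214      DE              218                     222
Reading off the value at position 1, column 'duration_plus_4_plus_4', we get 222.

222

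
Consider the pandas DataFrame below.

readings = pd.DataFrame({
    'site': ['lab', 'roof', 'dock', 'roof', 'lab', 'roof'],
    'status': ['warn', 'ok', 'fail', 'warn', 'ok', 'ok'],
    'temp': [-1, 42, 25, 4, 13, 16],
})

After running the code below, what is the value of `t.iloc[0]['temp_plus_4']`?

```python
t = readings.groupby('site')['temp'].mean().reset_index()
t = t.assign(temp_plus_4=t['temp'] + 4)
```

29.0

group by site, mean of temp:
site
dock    25.000000
lab      6.000000
roof    20.666667
Name: temp, dtype: float64
reset_index():
   site       temp
0  dock  25.000000
1   lab   6.000000
2  roof  20.666667
add column temp_plus_4 = t['temp'] + 4:
   site       temp  temp_plus_4
0  dock  25.000000    29.000000
1   lab   6.000000    10.000000
2  roof  20.666667    24.666667
value at position 0, column 'temp_plus_4' → 29.0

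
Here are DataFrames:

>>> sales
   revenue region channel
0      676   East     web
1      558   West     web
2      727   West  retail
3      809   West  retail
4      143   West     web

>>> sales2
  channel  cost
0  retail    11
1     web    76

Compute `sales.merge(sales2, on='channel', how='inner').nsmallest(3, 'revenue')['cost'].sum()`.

228

merge on 'channel' (how='inner') → 5 rows:
   revenue region channel  cost
0      676   East     web    76
1      558   West     web    76
2      727   West  retail    11
3      809   West  retail    11
4      143   West     web    76
take 3 rows with smallest revenue:
   revenue region channel  cost
4      143   West     web    76
1      558   West     web    76
0      676   East     web    76
Then the sum of column 'cost': 228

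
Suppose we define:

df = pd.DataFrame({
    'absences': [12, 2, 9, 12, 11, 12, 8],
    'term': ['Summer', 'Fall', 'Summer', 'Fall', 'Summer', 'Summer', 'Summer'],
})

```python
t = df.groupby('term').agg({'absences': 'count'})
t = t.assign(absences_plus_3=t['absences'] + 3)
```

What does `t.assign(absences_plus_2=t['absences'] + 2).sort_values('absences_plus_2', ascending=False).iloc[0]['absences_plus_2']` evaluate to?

group by term, count of absences:
        absences
term            
Fall           2
Summer         5
add column absences_plus_3 = t['absences'] + 3:
        absences  absences_plus_3
term                             
Fall           2                5
Summer         5                8
add column absences_plus_2 = t['absences'] + 2:
        absences  absences_plus_3  absences_plus_2
term                                              
Fall           2                5                4
Summer         5                8                7
sort by absences_plus_2 descending:
        absences  absences_plus_3  absences_plus_2
term                                              
Summer         5                8                7
Fall           2                5                4
The value at position 0, column 'absences_plus_2' is 7.

7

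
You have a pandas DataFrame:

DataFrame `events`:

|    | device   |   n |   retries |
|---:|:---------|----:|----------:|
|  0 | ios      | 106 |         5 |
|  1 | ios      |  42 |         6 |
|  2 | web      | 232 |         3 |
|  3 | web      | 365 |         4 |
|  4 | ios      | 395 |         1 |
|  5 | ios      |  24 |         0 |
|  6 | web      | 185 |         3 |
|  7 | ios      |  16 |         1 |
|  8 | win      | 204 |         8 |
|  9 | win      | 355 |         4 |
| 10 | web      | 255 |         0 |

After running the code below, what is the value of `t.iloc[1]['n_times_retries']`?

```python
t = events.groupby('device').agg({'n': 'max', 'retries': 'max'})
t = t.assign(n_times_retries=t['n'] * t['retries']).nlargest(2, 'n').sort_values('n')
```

2370

group by device: max(n), max(retries):
          n  retries
device              
ios     395        6
web     365        4
win     355        8
add column n_times_retries = t['n'] * t['retries']:
          n  retries  n_times_retries
device                               
ios     395        6             2370
web     365        4             1460
win     355        8             2840
take 2 rows with largest n:
          n  retries  n_times_retries
device                               
ios     395        6             2370
web     365        4             1460
sort by n:
          n  retries  n_times_retries
device                               
web     365        4             1460
ios     395        6             2370
Taking the value at position 1, column 'n_times_retries' gives 2370.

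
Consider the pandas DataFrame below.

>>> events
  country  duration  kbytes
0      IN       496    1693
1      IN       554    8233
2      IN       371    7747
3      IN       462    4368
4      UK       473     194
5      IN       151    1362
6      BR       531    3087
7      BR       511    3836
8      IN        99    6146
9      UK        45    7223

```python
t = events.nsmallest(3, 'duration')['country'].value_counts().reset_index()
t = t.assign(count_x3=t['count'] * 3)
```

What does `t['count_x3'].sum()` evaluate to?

9

take 3 rows with smallest duration:
  country  duration  kbytes
9      UK        45    7223
8      IN        99    6146
5      IN       151    1362
value_counts of country:
country
IN    2
UK    1
Name: count, dtype: int64
reset_index():
  country  count
0      IN      2
1      UK      1
add column count_x3 = t['count'] * 3:
  country  count  count_x3
0      IN      2         6
1      UK      1         3
Then the sum of column 'count_x3': 9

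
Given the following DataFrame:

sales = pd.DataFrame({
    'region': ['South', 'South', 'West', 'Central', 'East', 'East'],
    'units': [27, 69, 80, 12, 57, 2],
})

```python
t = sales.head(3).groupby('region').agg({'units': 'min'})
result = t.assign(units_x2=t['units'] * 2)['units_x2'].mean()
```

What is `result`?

107.0

take first 3 rows:
  region  units
0  South     27
1  South     69
2   West     80
group by region, min of units:
        units
region       
South      27
West       80
add column units_x2 = t['units'] * 2:
        units  units_x2
region                 
South      27        54
West       80       160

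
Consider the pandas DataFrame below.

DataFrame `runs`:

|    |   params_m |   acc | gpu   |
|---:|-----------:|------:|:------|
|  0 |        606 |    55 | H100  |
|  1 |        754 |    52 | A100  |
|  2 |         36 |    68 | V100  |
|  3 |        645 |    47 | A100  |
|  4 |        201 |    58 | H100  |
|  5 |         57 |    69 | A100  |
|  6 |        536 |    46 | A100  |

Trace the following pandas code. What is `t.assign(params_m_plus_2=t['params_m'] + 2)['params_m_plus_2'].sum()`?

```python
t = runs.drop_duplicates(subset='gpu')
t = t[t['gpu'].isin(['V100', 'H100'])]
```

646

drop duplicate gpu (keep=first):
   params_m  acc   gpu
0       606   55  H100
1       754   52  A100
2        36   68  V100
filter rows where gpu in ['V100', 'H100']:
   params_m  acc   gpu
0       606   55  H100
2        36   68  V100
add column params_m_plus_2 = t['params_m'] + 2:
   params_m  acc   gpu  params_m_plus_2
0       606   55  H100              608
2        36   68  V100               38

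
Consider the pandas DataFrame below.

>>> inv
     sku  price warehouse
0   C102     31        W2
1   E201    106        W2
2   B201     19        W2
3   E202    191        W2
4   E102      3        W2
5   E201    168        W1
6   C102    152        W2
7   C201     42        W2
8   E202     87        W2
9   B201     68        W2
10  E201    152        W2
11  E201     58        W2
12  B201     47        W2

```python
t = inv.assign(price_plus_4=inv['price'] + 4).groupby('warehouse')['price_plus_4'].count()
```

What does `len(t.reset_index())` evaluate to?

add column price_plus_4 = inv['price'] + 4:
     sku  price warehouse  price_plus_4
0   C102     31        W2            35
1   E201    106        W2           110
2   B201     19        W2            23
3   E202    191        W2           195
4   E102      3        W2             7
5   E201    168        W1           172
6   C102    152        W2           156
7   C201     42        W2            46
8   E202     87        W2            91
9   B201     68        W2            72
10  E201    152        W2           156
11  E201     58        W2            62
12  B201     47        W2            51
group by warehouse, count of price_plus_4:
warehouse
W1     1
W2    12
Name: price_plus_4, dtype: int64
reset_index():
  warehouse  price_plus_4
0        W1             1
1        W2            12
Finally, number of rows = 2.

2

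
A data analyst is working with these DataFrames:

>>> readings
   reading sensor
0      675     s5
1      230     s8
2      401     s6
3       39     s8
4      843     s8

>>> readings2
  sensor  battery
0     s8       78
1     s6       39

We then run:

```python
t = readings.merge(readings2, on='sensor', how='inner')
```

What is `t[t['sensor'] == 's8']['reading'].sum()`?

merge on 'sensor' (how='inner') → 4 rows:
   reading sensor  battery
0      230     s8       78
1      401     s6       39
2       39     s8       78
3      843     s8       78
filter rows where sensor == 's8':
   reading sensor  battery
0      230     s8       78
2       39     s8       78
3      843     s8       78

1112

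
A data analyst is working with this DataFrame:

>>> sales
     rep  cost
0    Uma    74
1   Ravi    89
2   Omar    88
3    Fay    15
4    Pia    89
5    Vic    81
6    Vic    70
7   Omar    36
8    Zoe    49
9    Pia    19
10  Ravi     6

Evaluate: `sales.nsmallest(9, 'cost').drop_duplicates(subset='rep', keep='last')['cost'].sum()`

332

take 9 rows with smallest cost:
     rep  cost
10  Ravi     6
3    Fay    15
9    Pia    19
7   Omar    36
8    Zoe    49
6    Vic    70
0    Uma    74
5    Vic    81
2   Omar    88
drop duplicate rep (keep=last):
     rep  cost
10  Ravi     6
3    Fay    15
9    Pia    19
8    Zoe    49
0    Uma    74
5    Vic    81
2   Omar    88
Reading off the sum of column 'cost', we get 332.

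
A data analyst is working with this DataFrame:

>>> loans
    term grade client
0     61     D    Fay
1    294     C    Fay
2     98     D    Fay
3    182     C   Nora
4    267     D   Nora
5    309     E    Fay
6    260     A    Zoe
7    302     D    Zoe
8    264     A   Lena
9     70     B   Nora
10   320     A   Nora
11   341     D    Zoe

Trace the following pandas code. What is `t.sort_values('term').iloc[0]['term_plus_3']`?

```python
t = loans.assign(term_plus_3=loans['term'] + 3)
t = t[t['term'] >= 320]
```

add column term_plus_3 = loans['term'] + 3:
    term grade client  term_plus_3
0     61     D    Fay           64
1    294     C    Fay          297
2     98     D    Fay          101
3    182     C   Nora          185
4    267     D   Nora          270
5    309     E    Fay          312
6    260     A    Zoe          263
7    302     D    Zoe          305
8    264     A   Lena          267
9     70     B   Nora           73
10   320     A   Nora          323
11   341     D    Zoe          344
filter rows where term >= 320:
    term grade client  term_plus_3
10   320     A   Nora          323
11   341     D    Zoe          344
sort by term:
    term grade client  term_plus_3
10   320     A   Nora          323
11   341     D    Zoe          344

323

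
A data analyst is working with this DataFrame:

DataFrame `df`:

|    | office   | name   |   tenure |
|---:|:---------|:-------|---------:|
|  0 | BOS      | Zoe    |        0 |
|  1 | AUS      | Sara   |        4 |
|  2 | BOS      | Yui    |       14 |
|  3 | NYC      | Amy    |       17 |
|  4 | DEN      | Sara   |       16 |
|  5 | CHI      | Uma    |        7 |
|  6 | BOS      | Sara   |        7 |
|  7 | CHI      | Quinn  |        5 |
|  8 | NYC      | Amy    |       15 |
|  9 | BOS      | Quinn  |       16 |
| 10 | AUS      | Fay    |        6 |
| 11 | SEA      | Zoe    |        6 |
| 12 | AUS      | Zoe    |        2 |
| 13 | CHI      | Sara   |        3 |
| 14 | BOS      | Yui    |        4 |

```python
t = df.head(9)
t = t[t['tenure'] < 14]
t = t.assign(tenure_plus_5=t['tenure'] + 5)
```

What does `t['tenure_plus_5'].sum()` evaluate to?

48

take first 9 rows:
  office   name  tenure
0    BOS    Zoe       0
1    AUS   Sara       4
2    BOS    Yui      14
3    NYC    Amy      17
4    DEN   Sara      16
5    CHI    Uma       7
6    BOS   Sara       7
7    CHI  Quinn       5
8    NYC    Amy      15
filter rows where tenure < 14:
  office   name  tenure
0    BOS    Zoe       0
1    AUS   Sara       4
5    CHI    Uma       7
6    BOS   Sara       7
7    CHI  Quinn       5
add column tenure_plus_5 = t['tenure'] + 5:
  office   name  tenure  tenure_plus_5
0    BOS    Zoe       0              5
1    AUS   Sara       4              9
5    CHI    Uma       7             12
6    BOS   Sara       7             12
7    CHI  Quinn       5             10
Reading off the sum of column 'tenure_plus_5', we get 48.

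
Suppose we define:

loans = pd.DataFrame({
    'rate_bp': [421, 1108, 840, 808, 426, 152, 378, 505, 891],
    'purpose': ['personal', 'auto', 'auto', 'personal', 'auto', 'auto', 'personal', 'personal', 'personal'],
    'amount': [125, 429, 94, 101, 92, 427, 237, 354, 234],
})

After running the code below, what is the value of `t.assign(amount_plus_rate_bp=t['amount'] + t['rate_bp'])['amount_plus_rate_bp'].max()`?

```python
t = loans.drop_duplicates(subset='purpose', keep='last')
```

1125

drop duplicate purpose (keep=last):
   rate_bp   purpose  amount
5      152      auto     427
8      891  personal     234
add column amount_plus_rate_bp = t['amount'] + t['rate_bp']:
   rate_bp   purpose  amount  amount_plus_rate_bp
5      152      auto     427                  579
8      891  personal     234                 1125
Taking the max of column 'amount_plus_rate_bp' gives 1125.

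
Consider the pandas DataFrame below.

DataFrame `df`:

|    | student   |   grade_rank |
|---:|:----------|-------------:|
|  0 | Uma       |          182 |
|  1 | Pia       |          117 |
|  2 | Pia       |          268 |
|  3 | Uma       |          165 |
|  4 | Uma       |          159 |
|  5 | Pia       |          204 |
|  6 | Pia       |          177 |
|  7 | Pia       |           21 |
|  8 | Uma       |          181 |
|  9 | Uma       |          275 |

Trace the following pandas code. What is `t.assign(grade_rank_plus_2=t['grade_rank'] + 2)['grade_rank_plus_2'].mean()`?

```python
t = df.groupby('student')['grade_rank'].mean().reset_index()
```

group by student, mean of grade_rank:
student
Pia    157.4
Uma    192.4
Name: grade_rank, dtype: float64
reset_index():
  student  grade_rank
0     Pia       157.4
1     Uma       192.4
add column grade_rank_plus_2 = t['grade_rank'] + 2:
  student  grade_rank  grade_rank_plus_2
0     Pia       157.4              159.4
1     Uma       192.4              194.4

176.9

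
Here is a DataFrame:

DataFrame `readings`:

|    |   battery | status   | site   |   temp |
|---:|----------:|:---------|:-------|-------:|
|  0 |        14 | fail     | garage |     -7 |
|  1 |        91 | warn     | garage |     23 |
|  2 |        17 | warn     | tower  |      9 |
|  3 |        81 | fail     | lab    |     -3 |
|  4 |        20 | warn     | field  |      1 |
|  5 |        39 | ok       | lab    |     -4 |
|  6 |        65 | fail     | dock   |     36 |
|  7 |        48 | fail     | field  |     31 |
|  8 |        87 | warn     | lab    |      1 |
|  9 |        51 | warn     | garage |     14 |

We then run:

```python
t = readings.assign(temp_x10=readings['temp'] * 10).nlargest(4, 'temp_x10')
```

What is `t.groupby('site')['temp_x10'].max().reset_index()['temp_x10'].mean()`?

300.0

add column temp_x10 = readings['temp'] * 10:
   battery status    site  temp  temp_x10
0       14   fail  garage    -7       -70
1       91   warn  garage    23       230
2       17   warn   tower     9        90
3       81   fail     lab    -3       -30
4       20   warn   field     1        10
5       39     ok     lab    -4       -40
6       65   fail    dock    36       360
7       48   fail   field    31       310
8       87   warn     lab     1        10
9       51   warn  garage    14       140
take 4 rows with largest temp_x10:
   battery status    site  temp  temp_x10
6       65   fail    dock    36       360
7       48   fail   field    31       310
1       91   warn  garage    23       230
9       51   warn  garage    14       140
group by site, max of temp_x10:
site
dock      360
field     310
garage    230
Name: temp_x10, dtype: int64
reset_index():
     site  temp_x10
0    dock       360
1   field       310
2  garage       230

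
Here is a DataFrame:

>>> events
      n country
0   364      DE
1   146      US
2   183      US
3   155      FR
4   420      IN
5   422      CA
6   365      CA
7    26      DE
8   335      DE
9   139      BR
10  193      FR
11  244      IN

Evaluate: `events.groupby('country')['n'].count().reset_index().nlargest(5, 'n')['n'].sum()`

group by country, count of n:
country
BR    1
CA    2
DE    3
FR    2
IN    2
US    2
Name: n, dtype: int64
reset_index():
  country  n
0      BR  1
1      CA  2
2      DE  3
3      FR  2
4      IN  2
5      US  2
take 5 rows with largest n:
  country  n
2      DE  3
1      CA  2
3      FR  2
4      IN  2
5      US  2
Hence 11.

11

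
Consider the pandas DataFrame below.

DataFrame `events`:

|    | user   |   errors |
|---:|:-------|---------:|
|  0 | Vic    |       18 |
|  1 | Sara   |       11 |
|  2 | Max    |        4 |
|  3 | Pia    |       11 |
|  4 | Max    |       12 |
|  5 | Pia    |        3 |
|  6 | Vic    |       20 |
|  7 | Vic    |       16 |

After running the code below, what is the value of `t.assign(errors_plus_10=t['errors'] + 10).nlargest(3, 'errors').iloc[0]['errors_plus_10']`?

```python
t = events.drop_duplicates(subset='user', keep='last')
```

26

drop duplicate user (keep=last):
   user  errors
1  Sara      11
4   Max      12
5   Pia       3
7   Vic      16
add column errors_plus_10 = t['errors'] + 10:
   user  errors  errors_plus_10
1  Sara      11              21
4   Max      12              22
5   Pia       3              13
7   Vic      16              26
take 3 rows with largest errors:
   user  errors  errors_plus_10
7   Vic      16              26
4   Max      12              22
1  Sara      11              21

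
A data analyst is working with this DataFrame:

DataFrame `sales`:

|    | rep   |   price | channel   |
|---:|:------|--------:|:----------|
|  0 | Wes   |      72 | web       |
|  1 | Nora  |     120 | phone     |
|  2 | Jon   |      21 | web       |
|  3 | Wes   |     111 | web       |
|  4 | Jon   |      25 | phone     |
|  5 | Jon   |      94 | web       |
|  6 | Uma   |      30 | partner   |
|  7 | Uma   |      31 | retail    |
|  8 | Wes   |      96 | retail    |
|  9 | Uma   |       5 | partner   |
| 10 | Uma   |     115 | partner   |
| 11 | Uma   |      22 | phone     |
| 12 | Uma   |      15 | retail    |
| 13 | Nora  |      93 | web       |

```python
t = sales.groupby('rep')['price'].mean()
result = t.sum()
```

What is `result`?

group by rep, mean of price:
rep
Jon      46.666667
Nora    106.500000
Uma      36.333333
Wes      93.000000
Name: price, dtype: float64
Finally, sum of the resulting series = 282.5.

282.5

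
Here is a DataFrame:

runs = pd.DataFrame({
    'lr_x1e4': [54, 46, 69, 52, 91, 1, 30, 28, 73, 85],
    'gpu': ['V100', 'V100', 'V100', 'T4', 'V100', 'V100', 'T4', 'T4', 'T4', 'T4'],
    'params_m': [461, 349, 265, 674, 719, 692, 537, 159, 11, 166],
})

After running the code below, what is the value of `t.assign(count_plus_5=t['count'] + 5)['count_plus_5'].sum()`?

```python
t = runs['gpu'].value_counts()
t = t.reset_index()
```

20

value_counts of gpu:
gpu
V100    5
T4      5
Name: count, dtype: int64
reset_index():
    gpu  count
0  V100      5
1    T4      5
add column count_plus_5 = t['count'] + 5:
    gpu  count  count_plus_5
0  V100      5            10
1    T4      5            10
So sum() = 20.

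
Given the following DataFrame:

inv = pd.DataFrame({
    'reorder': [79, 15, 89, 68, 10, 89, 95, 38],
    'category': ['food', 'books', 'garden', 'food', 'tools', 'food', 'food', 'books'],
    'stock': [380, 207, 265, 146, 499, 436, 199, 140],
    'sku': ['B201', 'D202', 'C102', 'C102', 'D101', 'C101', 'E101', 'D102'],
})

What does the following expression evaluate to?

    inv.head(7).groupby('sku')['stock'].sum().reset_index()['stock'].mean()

355.333333333

take first 7 rows:
   reorder category  stock   sku
0       79     food    380  B201
1       15    books    207  D202
2       89   garden    265  C102
3       68     food    146  C102
4       10    tools    499  D101
5       89     food    436  C101
6       95     food    199  E101
group by sku, sum of stock:
sku
B201    380
C101    436
C102    411
D101    499
D202    207
E101    199
Name: stock, dtype: int64
reset_index():
    sku  stock
0  B201    380
1  C101    436
2  C102    411
3  D101    499
4  D202    207
5  E101    199
So mean() = 355.333333333.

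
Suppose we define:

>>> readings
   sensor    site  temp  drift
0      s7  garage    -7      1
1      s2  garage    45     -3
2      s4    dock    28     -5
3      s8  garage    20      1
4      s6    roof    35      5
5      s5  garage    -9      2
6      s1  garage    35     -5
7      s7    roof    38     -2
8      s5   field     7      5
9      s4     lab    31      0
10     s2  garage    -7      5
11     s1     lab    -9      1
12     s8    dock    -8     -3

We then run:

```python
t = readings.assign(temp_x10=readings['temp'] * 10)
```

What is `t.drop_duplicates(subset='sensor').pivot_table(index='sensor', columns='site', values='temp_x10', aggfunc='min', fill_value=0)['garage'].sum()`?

840

add column temp_x10 = readings['temp'] * 10:
   sensor    site  temp  drift  temp_x10
0      s7  garage    -7      1       -70
1      s2  garage    45     -3       450
2      s4    dock    28     -5       280
3      s8  garage    20      1       200
4      s6    roof    35      5       350
5      s5  garage    -9      2       -90
6      s1  garage    35     -5       350
7      s7    roof    38     -2       380
8      s5   field     7      5        70
9      s4     lab    31      0       310
10     s2  garage    -7      5       -70
11     s1     lab    -9      1       -90
12     s8    dock    -8     -3       -80
drop duplicate sensor (keep=first):
  sensor    site  temp  drift  temp_x10
0     s7  garage    -7      1       -70
1     s2  garage    45     -3       450
2     s4    dock    28     -5       280
3     s8  garage    20      1       200
4     s6    roof    35      5       350
5     s5  garage    -9      2       -90
6     s1  garage    35     -5       350
pivot: rows=sensor, cols=site, min(temp_x10):
site    dock  garage  roof
sensor                    
s1         0     350     0
s2         0     450     0
s4       280       0     0
s5         0     -90     0
s6         0       0   350
s7         0     -70     0
s8         0     200     0
So sum() = 840.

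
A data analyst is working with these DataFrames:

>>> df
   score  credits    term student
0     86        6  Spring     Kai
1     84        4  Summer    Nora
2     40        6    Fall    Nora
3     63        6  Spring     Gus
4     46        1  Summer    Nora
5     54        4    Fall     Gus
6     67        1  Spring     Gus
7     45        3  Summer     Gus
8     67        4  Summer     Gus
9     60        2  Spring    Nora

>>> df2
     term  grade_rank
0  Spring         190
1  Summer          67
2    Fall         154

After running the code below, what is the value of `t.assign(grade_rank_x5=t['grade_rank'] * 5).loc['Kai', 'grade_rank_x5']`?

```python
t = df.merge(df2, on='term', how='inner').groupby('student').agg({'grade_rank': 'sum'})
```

merge on 'term' (how='inner') → 10 rows:
   score  credits    term student  grade_rank
0     86        6  Spring     Kai         190
1     84        4  Summer    Nora          67
2     40        6    Fall    Nora         154
3     63        6  Spring     Gus         190
4     46        1  Summer    Nora          67
5     54        4    Fall     Gus         154
6     67        1  Spring     Gus         190
7     45        3  Summer     Gus          67
8     67        4  Summer     Gus          67
9     60        2  Spring    Nora         190
group by student, sum of grade_rank:
         grade_rank
student            
Gus             668
Kai             190
Nora            478
add column grade_rank_x5 = t['grade_rank'] * 5:
         grade_rank  grade_rank_x5
student                           
Gus             668           3340
Kai             190            950
Nora            478           2390
Then the value at row 'Kai', column 'grade_rank_x5': 950

950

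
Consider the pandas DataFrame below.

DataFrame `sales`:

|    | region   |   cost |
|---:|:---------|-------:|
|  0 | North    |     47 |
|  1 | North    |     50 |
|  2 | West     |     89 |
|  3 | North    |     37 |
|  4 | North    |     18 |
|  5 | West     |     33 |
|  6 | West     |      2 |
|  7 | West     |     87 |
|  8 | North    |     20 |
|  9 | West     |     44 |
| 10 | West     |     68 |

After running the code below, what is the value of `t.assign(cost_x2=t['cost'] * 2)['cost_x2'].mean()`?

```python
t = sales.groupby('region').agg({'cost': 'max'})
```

group by region, max of cost:
        cost
region      
North     50
West      89
add column cost_x2 = t['cost'] * 2:
        cost  cost_x2
region               
North     50      100
West      89      178
Finally, mean of column 'cost_x2' = 139.0.

139.0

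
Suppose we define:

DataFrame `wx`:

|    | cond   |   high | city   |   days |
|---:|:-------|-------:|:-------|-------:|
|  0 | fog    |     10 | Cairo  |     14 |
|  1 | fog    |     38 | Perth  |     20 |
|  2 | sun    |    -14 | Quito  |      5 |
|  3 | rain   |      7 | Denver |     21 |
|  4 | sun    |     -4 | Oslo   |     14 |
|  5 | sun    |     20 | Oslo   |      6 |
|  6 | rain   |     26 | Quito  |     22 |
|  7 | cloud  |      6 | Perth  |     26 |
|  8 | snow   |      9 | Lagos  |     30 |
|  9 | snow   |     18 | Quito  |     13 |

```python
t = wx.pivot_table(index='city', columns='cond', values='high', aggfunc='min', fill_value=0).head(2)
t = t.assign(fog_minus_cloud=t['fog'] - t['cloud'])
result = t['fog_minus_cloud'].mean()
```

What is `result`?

5.0

pivot: rows=city, cols=cond, min(high):
cond    cloud  fog  rain  snow  sun
city                               
Cairo       0   10     0     0    0
Denver      0    0     7     0    0
Lagos       0    0     0     9    0
Oslo        0    0     0     0   -4
Perth       6   38     0     0    0
Quito       0    0    26    18  -14
take first 2 rows:
cond    cloud  fog  rain  snow  sun
city                               
Cairo       0   10     0     0    0
Denver      0    0     7     0    0
add column fog_minus_cloud = t['fog'] - t['cloud']:
cond    cloud  fog  rain  snow  sun  fog_minus_cloud
city                                                
Cairo       0   10     0     0    0               10
Denver      0    0     7     0    0                0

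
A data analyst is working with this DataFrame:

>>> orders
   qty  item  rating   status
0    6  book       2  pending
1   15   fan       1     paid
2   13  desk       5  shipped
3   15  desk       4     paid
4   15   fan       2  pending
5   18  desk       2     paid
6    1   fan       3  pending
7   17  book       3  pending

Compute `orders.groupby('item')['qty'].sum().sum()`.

group by item, sum of qty:
item
book    23
desk    46
fan     31
Name: qty, dtype: int64
Finally, sum of the resulting series = 100.

100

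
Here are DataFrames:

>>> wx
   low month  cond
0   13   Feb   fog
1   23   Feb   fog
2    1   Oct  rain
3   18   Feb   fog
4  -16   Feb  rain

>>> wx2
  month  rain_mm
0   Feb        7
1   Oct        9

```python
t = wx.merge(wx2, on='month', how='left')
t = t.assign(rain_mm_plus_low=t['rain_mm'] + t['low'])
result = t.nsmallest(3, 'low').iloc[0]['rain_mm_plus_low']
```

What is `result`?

-9

merge on 'month' (how='left') → 5 rows:
   low month  cond  rain_mm
0   13   Feb   fog        7
1   23   Feb   fog        7
2    1   Oct  rain        9
3   18   Feb   fog        7
4  -16   Feb  rain        7
add column rain_mm_plus_low = t['rain_mm'] + t['low']:
   low month  cond  rain_mm  rain_mm_plus_low
0   13   Feb   fog        7                20
1   23   Feb   fog        7                30
2    1   Oct  rain        9                10
3   18   Feb   fog        7                25
4  -16   Feb  rain        7                -9
take 3 rows with smallest low:
   low month  cond  rain_mm  rain_mm_plus_low
4  -16   Feb  rain        7                -9
2    1   Oct  rain        9                10
0   13   Feb   fog        7                20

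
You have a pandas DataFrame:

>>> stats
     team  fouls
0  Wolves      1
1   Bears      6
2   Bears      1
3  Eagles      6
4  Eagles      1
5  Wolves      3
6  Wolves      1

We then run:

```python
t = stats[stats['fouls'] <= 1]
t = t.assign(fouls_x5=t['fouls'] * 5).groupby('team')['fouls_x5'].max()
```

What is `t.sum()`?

filter rows where fouls <= 1:
     team  fouls
0  Wolves      1
2   Bears      1
4  Eagles      1
6  Wolves      1
add column fouls_x5 = t['fouls'] * 5:
     team  fouls  fouls_x5
0  Wolves      1         5
2   Bears      1         5
4  Eagles      1         5
6  Wolves      1         5
group by team, max of fouls_x5:
team
Bears     5
Eagles    5
Wolves    5
Name: fouls_x5, dtype: int64

15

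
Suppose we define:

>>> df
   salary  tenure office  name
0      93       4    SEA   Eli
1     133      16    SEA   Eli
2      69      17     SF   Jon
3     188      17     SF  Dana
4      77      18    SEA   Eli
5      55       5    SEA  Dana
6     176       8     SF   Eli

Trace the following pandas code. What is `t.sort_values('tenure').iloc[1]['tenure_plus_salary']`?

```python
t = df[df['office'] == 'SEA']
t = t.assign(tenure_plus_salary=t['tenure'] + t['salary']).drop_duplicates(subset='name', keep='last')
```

95

filter rows where office == 'SEA':
   salary  tenure office  name
0      93       4    SEA   Eli
1     133      16    SEA   Eli
4      77      18    SEA   Eli
5      55       5    SEA  Dana
add column tenure_plus_salary = t['tenure'] + t['salary']:
   salary  tenure office  name  tenure_plus_salary
0      93       4    SEA   Eli                  97
1     133      16    SEA   Eli                 149
4      77      18    SEA   Eli                  95
5      55       5    SEA  Dana                  60
drop duplicate name (keep=last):
   salary  tenure office  name  tenure_plus_salary
4      77      18    SEA   Eli                  95
5      55       5    SEA  Dana                  60
sort by tenure:
   salary  tenure office  name  tenure_plus_salary
5      55       5    SEA  Dana                  60
4      77      18    SEA   Eli                  95
Then the value at position 1, column 'tenure_plus_salary': 95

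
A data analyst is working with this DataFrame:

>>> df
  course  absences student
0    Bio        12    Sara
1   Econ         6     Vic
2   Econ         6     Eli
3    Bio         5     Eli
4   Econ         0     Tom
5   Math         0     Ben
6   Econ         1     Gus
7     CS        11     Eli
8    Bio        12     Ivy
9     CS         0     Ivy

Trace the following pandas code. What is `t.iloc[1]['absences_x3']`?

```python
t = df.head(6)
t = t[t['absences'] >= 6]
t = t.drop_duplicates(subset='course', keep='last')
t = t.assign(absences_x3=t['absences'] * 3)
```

18

take first 6 rows:
  course  absences student
0    Bio        12    Sara
1   Econ         6     Vic
2   Econ         6     Eli
3    Bio         5     Eli
4   Econ         0     Tom
5   Math         0     Ben
filter rows where absences >= 6:
  course  absences student
0    Bio        12    Sara
1   Econ         6     Vic
2   Econ         6     Eli
drop duplicate course (keep=last):
  course  absences student
0    Bio        12    Sara
2   Econ         6     Eli
add column absences_x3 = t['absences'] * 3:
  course  absences student  absences_x3
0    Bio        12    Sara           36
2   Econ         6     Eli           18
Reading off the value at position 1, column 'absences_x3', we get 18.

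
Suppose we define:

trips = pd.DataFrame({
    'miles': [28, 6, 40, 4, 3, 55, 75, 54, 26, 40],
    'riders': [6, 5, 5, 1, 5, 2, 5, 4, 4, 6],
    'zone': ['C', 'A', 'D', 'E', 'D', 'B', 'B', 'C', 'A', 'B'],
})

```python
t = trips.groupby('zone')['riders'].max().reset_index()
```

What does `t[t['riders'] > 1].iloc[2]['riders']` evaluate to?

group by zone, max of riders:
zone
A    5
B    6
C    6
D    5
E    1
Name: riders, dtype: int64
reset_index():
  zone  riders
0    A       5
1    B       6
2    C       6
3    D       5
4    E       1
filter rows where riders > 1:
  zone  riders
0    A       5
1    B       6
2    C       6
3    D       5

6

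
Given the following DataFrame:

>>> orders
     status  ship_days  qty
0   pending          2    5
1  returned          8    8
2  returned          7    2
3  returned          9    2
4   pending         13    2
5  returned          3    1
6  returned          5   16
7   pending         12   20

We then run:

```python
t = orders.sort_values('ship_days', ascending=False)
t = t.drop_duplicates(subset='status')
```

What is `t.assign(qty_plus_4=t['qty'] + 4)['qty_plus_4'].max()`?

6

sort by ship_days descending:
     status  ship_days  qty
4   pending         13    2
7   pending         12   20
3  returned          9    2
1  returned          8    8
2  returned          7    2
6  returned          5   16
5  returned          3    1
0   pending          2    5
drop duplicate status (keep=first):
     status  ship_days  qty
4   pending         13    2
3  returned          9    2
add column qty_plus_4 = t['qty'] + 4:
     status  ship_days  qty  qty_plus_4
4   pending         13    2           6
3  returned          9    2           6
Reading off the max of column 'qty_plus_4', we get 6.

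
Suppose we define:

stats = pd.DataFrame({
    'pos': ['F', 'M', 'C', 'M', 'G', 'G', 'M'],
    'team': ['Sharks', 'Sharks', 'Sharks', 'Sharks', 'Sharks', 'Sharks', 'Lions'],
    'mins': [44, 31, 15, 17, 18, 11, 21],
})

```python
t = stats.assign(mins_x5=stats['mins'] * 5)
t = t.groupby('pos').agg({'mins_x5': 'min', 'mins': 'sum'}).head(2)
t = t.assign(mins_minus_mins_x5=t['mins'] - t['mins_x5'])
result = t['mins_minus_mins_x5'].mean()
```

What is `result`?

add column mins_x5 = stats['mins'] * 5:
  pos    team  mins  mins_x5
0   F  Sharks    44      220
1   M  Sharks    31      155
2   C  Sharks    15       75
3   M  Sharks    17       85
4   G  Sharks    18       90
5   G  Sharks    11       55
6   M   Lions    21      105
group by pos: min(mins_x5), sum(mins):
     mins_x5  mins
pos               
C         75    15
F        220    44
G         55    29
M         85    69
take first 2 rows:
     mins_x5  mins
pos               
C         75    15
F        220    44
add column mins_minus_mins_x5 = t['mins'] - t['mins_x5']:
     mins_x5  mins  mins_minus_mins_x5
pos                                   
C         75    15                 -60
F        220    44                -176

-118.0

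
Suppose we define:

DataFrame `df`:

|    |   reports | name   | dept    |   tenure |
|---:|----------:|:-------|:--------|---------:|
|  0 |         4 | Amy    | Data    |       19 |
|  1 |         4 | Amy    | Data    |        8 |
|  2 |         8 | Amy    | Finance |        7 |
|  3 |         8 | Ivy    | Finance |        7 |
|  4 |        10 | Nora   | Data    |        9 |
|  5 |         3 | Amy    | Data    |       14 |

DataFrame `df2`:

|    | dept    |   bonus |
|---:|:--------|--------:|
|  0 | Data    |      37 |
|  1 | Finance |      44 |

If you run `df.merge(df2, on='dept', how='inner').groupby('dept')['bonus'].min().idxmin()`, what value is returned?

Data

merge on 'dept' (how='inner') → 6 rows:
   reports  name     dept  tenure  bonus
0        4   Amy     Data      19     37
1        4   Amy     Data       8     37
2        8   Amy  Finance       7     44
3        8   Ivy  Finance       7     44
4       10  Nora     Data       9     37
5        3   Amy     Data      14     37
group by dept, min of bonus:
dept
Data       37
Finance    44
Name: bonus, dtype: int64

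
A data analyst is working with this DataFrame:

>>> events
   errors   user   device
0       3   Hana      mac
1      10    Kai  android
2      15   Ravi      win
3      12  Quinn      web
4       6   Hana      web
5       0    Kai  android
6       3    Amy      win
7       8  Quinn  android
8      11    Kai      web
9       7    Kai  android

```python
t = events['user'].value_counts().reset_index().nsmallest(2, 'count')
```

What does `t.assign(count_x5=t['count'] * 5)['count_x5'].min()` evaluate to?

value_counts of user:
user
Kai      4
Hana     2
Quinn    2
Ravi     1
Amy      1
Name: count, dtype: int64
reset_index():
    user  count
0    Kai      4
1   Hana      2
2  Quinn      2
3   Ravi      1
4    Amy      1
take 2 rows with smallest count:
   user  count
3  Ravi      1
4   Amy      1
add column count_x5 = t['count'] * 5:
   user  count  count_x5
3  Ravi      1         5
4   Amy      1         5
min of column 'count_x5' → 5

5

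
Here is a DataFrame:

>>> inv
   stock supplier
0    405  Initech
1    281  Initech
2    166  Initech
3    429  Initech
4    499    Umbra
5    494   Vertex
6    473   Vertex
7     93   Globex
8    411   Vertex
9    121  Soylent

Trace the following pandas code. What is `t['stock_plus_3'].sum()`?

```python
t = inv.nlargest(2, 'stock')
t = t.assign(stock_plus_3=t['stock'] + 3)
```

999

take 2 rows with largest stock:
   stock supplier
4    499    Umbra
5    494   Vertex
add column stock_plus_3 = t['stock'] + 3:
   stock supplier  stock_plus_3
4    499    Umbra           502
5    494   Vertex           497
Taking the sum of column 'stock_plus_3' gives 999.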